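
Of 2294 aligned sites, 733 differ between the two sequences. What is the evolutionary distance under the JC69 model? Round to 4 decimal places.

p = 733/2294 ≈ 0.319529.
d = −(3/4) ln(1 − 4p/3) = −0.75 ln(1 − 0.426039) = −0.75 ln(0.573961)
  = −0.75 × (-0.555194) = 0.416396 substitutions/site.

0.4164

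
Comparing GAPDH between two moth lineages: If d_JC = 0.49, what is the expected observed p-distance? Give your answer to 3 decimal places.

p = (3/4)(1 − e^(−4d/3)) = 0.75 × (1 − e^(-0.653333)) = 0.75 × (1 − 0.520309) = 0.359768.

0.360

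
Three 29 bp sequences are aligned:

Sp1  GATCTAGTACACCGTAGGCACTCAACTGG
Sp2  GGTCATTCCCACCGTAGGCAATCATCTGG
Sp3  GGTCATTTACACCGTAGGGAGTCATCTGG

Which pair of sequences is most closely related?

Sp2 and Sp3

Sp1–Sp2: 8/29 differ, p = 0.276, d = 0.344.
Sp1–Sp3: 7/29 differ, p = 0.241, d = 0.291.
Sp2–Sp3: 4/29 differ, p = 0.138, d = 0.152.
The smallest distance is between Sp2 and Sp3.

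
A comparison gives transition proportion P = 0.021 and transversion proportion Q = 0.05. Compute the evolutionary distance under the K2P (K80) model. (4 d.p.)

0.0746

Under the Kimura two-parameter model, d = −½ ln(1 − 2P − Q) − ¼ ln(1 − 2Q).
1 − 2P − Q = 0.908, giving −½ ln(0.908) = 0.048255.
1 − 2Q = 0.9, giving −¼ ln(0.9) = 0.026340.
d = 0.048255 + 0.026340 = 0.074595.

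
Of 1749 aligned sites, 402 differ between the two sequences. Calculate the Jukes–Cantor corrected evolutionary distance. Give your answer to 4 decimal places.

p = 402/1749 ≈ 0.229846.
d = −(3/4) ln(1 − 4p/3) = −0.75 ln(1 − 0.306461) = −0.75 ln(0.693539)
  = −0.75 × (-0.365948) = 0.274461 substitutions/site.

0.2745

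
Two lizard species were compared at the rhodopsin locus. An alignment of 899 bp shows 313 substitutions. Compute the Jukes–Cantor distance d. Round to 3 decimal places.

p = 313/899 ≈ 0.348165.
d = −(3/4) ln(1 − 4p/3) = −0.75 ln(1 − 0.46422) = −0.75 ln(0.53578)
  = −0.75 × (-0.624032) = 0.468024 substitutions/site.

0.468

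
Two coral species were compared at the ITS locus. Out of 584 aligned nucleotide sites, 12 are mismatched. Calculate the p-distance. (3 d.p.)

p = 12/584 = 0.020547… ≈ 0.021 (to 3 d.p.).

0.021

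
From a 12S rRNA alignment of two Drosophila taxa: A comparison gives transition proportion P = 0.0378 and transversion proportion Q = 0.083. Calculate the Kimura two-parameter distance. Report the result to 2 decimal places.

0.13

Under the Kimura two-parameter model, d = −½ ln(1 − 2P − Q) − ¼ ln(1 − 2Q).
1 − 2P − Q = 0.8414, giving −½ ln(0.8414) = 0.086344.
1 − 2Q = 0.834, giving −¼ ln(0.834) = 0.045380.
d = 0.086344 + 0.045380 = 0.131724.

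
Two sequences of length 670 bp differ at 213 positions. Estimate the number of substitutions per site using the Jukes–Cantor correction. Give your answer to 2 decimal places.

0.41

p = 213/670 ≈ 0.31791.
d = −(3/4) ln(1 − 4p/3) = −0.75 ln(1 − 0.42388) = −0.75 ln(0.57612)
  = −0.75 × (-0.551439) = 0.413579 substitutions/site.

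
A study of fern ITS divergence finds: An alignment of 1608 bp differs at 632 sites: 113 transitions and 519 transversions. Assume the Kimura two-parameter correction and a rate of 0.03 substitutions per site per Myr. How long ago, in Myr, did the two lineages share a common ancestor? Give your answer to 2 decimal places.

P = 113/1608 ≈ 0.070274 and Q = 519/1608 ≈ 0.322761.
Under the Kimura two-parameter model, d = −½ ln(1 − 2P − Q) − ¼ ln(1 − 2Q).
1 − 2P − Q = 0.536691, giving −½ ln(0.536691) = 0.311166.
1 − 2Q = 0.354478, giving −¼ ln(0.354478) = 0.259277.
d = 0.311166 + 0.259277 = 0.570443.
Under a molecular clock d = 2μt, so t = d/(2μ) = 0.570443 / (2 × 0.03) = 9.51 Myr.

9.51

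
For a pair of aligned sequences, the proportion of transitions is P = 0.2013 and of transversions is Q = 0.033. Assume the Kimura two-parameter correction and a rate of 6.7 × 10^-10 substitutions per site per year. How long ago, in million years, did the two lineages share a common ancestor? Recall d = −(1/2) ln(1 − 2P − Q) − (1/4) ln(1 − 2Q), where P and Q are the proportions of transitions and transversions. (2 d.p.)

Under the Kimura two-parameter model, d = −½ ln(1 − 2P − Q) − ¼ ln(1 − 2Q).
1 − 2P − Q = 0.5644, giving −½ ln(0.5644) = 0.285996.
1 − 2Q = 0.934, giving −¼ ln(0.934) = 0.017070.
d = 0.285996 + 0.017070 = 0.303066.
Under a molecular clock d = 2μt, so t = d/(2μ) = 0.303066 / (2 × 6.7 × 10^-10) = 226.17 million years.

226.17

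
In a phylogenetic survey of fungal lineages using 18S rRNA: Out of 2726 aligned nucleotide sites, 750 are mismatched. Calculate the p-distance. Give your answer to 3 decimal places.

0.275

p = 750/2726 = 0.275128… ≈ 0.275 (to 3 d.p.).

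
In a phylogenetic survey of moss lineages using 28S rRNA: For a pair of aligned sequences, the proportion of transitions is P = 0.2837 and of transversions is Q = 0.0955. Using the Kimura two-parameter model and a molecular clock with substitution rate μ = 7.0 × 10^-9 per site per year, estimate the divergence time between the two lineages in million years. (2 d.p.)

Under the Kimura two-parameter model, d = −½ ln(1 − 2P − Q) − ¼ ln(1 − 2Q).
1 − 2P − Q = 0.3371, giving −½ ln(0.3371) = 0.543688.
1 − 2Q = 0.809, giving −¼ ln(0.809) = 0.052989.
d = 0.543688 + 0.052989 = 0.596677.
Under a molecular clock d = 2μt, so t = d/(2μ) = 0.596677 / (2 × 7.0 × 10^-9) = 42.62 million years.

42.62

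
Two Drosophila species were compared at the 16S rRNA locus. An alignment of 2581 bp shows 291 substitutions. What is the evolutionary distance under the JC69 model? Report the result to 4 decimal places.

0.1222

p = 291/2581 ≈ 0.112747.
d = −(3/4) ln(1 − 4p/3) = −0.75 ln(1 − 0.150329) = −0.75 ln(0.849671)
  = −0.75 × (-0.162906) = 0.122180 substitutions/site.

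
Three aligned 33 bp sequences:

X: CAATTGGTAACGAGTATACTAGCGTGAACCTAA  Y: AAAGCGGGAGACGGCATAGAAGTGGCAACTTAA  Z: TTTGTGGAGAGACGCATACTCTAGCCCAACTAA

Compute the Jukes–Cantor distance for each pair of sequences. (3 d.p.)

d(X,Y) = 0.699, d(X,Z) = 0.871, d(Y,Z) = 1.095

X–Y: 15/33 sites differ → p ≈ 0.454545, d = −0.75 ln(1 − 0.60606) = 0.698667 ≈ 0.699.
X–Z: 17/33 sites differ → p ≈ 0.515152, d = −0.75 ln(1 − 0.686869) = 0.870850 ≈ 0.871.
Y–Z: 19/33 sites differ → p ≈ 0.575758, d = −0.75 ln(1 − 0.767677) = 1.094720 ≈ 1.095.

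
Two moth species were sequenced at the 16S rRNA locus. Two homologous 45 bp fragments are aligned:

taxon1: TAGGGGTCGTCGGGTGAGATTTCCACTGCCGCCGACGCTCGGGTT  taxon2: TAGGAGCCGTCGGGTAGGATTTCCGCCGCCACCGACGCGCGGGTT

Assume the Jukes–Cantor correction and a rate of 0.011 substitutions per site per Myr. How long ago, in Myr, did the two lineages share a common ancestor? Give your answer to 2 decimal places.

The sequences differ at 8 of 45 sites (5, 7, 16, 17, 25, 27, 31, 39), so p = 8/45 ≈ 0.177778.
d = −(3/4) ln(1 − 4p/3) = −0.75 ln(1 − 0.237037) = −0.75 ln(0.762963)
  = −0.75 × (-0.270546) = 0.202910 substitutions/site.
Under a molecular clock d = 2μt, so t = d/(2μ) = 0.202910 / (2 × 0.011) = 9.22 Myr.

9.22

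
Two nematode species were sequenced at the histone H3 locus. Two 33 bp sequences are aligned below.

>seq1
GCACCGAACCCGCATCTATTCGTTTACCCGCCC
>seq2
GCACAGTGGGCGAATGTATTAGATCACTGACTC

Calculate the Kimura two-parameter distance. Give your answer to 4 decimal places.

0.6258

Of 33 sites, 5 differences are transitions and 9 are transversions, so P = 5/33 ≈ 0.151515 and Q = 9/33 ≈ 0.272727.
Under the Kimura two-parameter model, d = −½ ln(1 − 2P − Q) − ¼ ln(1 − 2Q).
1 − 2P − Q = 0.424243, giving −½ ln(0.424243) = 0.428724.
1 − 2Q = 0.454546, giving −¼ ln(0.454546) = 0.197114.
d = 0.428724 + 0.197114 = 0.625838.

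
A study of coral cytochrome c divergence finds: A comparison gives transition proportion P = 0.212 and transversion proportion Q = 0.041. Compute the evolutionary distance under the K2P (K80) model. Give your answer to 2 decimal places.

0.33

Under the Kimura two-parameter model, d = −½ ln(1 − 2P − Q) − ¼ ln(1 − 2Q).
1 − 2P − Q = 0.535, giving −½ ln(0.535) = 0.312744.
1 − 2Q = 0.918, giving −¼ ln(0.918) = 0.021389.
d = 0.312744 + 0.021389 = 0.334133.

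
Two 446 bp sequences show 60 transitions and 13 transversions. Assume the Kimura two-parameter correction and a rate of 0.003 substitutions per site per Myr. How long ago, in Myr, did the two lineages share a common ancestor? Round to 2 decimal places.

P = 60/446 ≈ 0.134529 and Q = 13/446 ≈ 0.029148.
Under the Kimura two-parameter model, d = −½ ln(1 − 2P − Q) − ¼ ln(1 − 2Q).
1 − 2P − Q = 0.701794, giving −½ ln(0.701794) = 0.177058.
1 − 2Q = 0.941704, giving −¼ ln(0.941704) = 0.015016.
d = 0.177058 + 0.015016 = 0.192074.
Under a molecular clock d = 2μt, so t = d/(2μ) = 0.192074 / (2 × 0.003) = 32.01 Myr.

32.01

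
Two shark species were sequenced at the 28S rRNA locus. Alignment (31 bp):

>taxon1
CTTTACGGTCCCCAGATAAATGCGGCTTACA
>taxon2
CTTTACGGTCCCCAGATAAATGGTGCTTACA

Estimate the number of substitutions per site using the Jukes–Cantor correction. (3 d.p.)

0.067

The sequences differ at 2 of 31 sites (23, 24), so p = 2/31 ≈ 0.064516.
d = −(3/4) ln(1 − 4p/3) = −0.75 ln(1 − 0.086021) = −0.75 ln(0.913979)
  = −0.75 × (-0.089948) = 0.067461 substitutions/site.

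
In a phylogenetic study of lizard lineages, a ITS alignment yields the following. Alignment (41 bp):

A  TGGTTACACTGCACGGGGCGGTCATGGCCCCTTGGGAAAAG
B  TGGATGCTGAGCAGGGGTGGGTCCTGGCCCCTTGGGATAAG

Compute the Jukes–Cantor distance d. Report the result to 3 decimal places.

0.295

The sequences differ at 10 of 41 sites (4, 6, 8, 9, 10, 14, 18, 19, 24, 38), so p = 10/41 ≈ 0.243902.
d = −(3/4) ln(1 − 4p/3) = −0.75 ln(1 − 0.325203) = −0.75 ln(0.674797)
  = −0.75 × (-0.393343) = 0.295007 substitutions/site.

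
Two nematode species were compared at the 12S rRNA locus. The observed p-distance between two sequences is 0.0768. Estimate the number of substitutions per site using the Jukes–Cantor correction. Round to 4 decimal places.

d = −(3/4) ln(1 − 4p/3) = −0.75 ln(1 − 0.1024) = −0.75 ln(0.8976)
  = −0.75 × (-0.108031) = 0.081023 substitutions/site.

0.0810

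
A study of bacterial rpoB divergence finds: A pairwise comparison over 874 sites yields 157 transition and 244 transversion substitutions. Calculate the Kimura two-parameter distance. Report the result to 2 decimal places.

P = 157/874 ≈ 0.179634 and Q = 244/874 ≈ 0.279176.
Under the Kimura two-parameter model, d = −½ ln(1 − 2P − Q) − ¼ ln(1 − 2Q).
1 − 2P − Q = 0.361556, giving −½ ln(0.361556) = 0.508669.
1 − 2Q = 0.441648, giving −¼ ln(0.441648) = 0.204311.
d = 0.508669 + 0.204311 = 0.712980.

0.71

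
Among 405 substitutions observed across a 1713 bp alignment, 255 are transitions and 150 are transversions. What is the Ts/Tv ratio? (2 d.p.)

R = 255/150 = 1.70.

1.70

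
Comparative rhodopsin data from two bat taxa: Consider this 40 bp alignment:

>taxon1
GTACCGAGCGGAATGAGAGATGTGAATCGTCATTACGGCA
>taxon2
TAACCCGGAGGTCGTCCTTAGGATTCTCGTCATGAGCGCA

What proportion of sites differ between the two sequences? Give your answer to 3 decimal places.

0.525

The sequences differ at 21 of 40 positions.
p = 21/40 = 0.525.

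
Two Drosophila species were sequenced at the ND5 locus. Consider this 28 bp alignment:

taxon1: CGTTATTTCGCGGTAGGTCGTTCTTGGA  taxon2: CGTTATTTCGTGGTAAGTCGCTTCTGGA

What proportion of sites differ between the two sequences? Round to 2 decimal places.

0.18

The sequences differ at 5 of 28 positions (sites 11, 16, 21, 23, 24).
p = 5/28 = 0.178571… ≈ 0.18 (to 2 d.p.).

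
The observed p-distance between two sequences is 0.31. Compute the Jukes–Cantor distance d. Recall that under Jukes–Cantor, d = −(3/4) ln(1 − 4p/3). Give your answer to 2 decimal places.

0.40

d = −(3/4) ln(1 − 4p/3) = −0.75 ln(1 − 0.413333) = −0.75 ln(0.586667)
  = −0.75 × (-0.533298) = 0.399974 substitutions/site.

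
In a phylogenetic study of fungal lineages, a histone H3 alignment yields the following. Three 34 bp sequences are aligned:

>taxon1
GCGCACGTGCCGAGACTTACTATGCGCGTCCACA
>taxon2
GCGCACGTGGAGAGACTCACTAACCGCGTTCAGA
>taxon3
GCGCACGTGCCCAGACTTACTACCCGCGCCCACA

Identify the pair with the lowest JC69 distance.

taxon1 and taxon3

taxon1–taxon2: 7/34 differ, p = 0.206, d = 0.241.
taxon1–taxon3: 4/34 differ, p = 0.118, d = 0.128.
taxon2–taxon3: 8/34 differ, p = 0.235, d = 0.282.
The smallest distance is between taxon1 and taxon3.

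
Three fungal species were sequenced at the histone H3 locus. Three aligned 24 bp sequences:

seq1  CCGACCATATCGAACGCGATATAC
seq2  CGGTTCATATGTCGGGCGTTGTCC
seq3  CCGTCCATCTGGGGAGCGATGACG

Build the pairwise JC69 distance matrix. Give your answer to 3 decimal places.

d(seq1,seq2) = 0.708, d(seq1,seq3) = 0.608, d(seq2,seq3) = 0.520

seq1–seq2: 11/24 sites differ → p ≈ 0.458333, d = −0.75 ln(1 − 0.611111) = 0.708346 ≈ 0.708.
seq1–seq3: 10/24 sites differ → p ≈ 0.416667, d = −0.75 ln(1 − 0.555556) = 0.608198 ≈ 0.608.
seq2–seq3: 9/24 sites differ → p = 0.375, d = −0.75 ln(1 − 0.5) = 0.519860 ≈ 0.520.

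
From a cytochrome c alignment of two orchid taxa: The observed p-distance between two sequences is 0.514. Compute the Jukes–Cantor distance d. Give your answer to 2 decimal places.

0.87

d = −(3/4) ln(1 − 4p/3) = −0.75 ln(1 − 0.685333) = −0.75 ln(0.314667)
  = −0.75 × (-1.156240) = 0.867180 substitutions/site.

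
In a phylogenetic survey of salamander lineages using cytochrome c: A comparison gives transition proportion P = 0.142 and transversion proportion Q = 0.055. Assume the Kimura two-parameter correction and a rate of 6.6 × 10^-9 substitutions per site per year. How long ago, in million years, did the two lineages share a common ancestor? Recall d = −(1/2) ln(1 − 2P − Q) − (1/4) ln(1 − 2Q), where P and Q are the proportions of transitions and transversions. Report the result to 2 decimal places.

Under the Kimura two-parameter model, d = −½ ln(1 − 2P − Q) − ¼ ln(1 − 2Q).
1 − 2P − Q = 0.661, giving −½ ln(0.661) = 0.207001.
1 − 2Q = 0.89, giving −¼ ln(0.89) = 0.029133.
d = 0.207001 + 0.029133 = 0.236134.
Under a molecular clock d = 2μt, so t = d/(2μ) = 0.236134 / (2 × 6.6 × 10^-9) = 17.89 million years.

17.89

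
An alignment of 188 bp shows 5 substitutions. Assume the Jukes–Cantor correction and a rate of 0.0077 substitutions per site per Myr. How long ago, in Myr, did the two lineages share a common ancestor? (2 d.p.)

p = 5/188 ≈ 0.026596.
d = −(3/4) ln(1 − 4p/3) = −0.75 ln(1 − 0.035461) = −0.75 ln(0.964539)
  = −0.75 × (-0.036105) = 0.027079 substitutions/site.
Under a molecular clock d = 2μt, so t = d/(2μ) = 0.027079 / (2 × 0.0077) = 1.76 Myr.

1.76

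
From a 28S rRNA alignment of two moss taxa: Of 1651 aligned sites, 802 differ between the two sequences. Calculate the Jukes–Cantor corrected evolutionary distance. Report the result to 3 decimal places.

0.782

p = 802/1651 ≈ 0.485766.
d = −(3/4) ln(1 − 4p/3) = −0.75 ln(1 − 0.647688) = −0.75 ln(0.352312)
  = −0.75 × (-1.043238) = 0.782429 substitutions/site.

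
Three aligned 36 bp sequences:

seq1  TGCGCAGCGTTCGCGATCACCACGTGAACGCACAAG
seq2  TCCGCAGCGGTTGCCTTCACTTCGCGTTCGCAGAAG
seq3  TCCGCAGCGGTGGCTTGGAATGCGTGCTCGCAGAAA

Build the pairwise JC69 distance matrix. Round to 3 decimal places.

seq1–seq2: 11/36 sites differ → p ≈ 0.305556, d = −0.75 ln(1 − 0.407408) = 0.392437 ≈ 0.392.
seq1–seq3: 14/36 sites differ → p ≈ 0.388889, d = −0.75 ln(1 − 0.518519) = 0.548166 ≈ 0.548.
seq2–seq3: 9/36 sites differ → p = 0.25, d = −0.75 ln(1 − 0.333333) = 0.304098 ≈ 0.304.

d(seq1,seq2) = 0.392, d(seq1,seq3) = 0.548, d(seq2,seq3) = 0.304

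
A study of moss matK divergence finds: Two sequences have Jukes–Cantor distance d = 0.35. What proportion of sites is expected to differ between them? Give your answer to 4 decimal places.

0.2797

p = (3/4)(1 − e^(−4d/3)) = 0.75 × (1 − e^(-0.466667)) = 0.75 × (1 − 0.627089) = 0.279683.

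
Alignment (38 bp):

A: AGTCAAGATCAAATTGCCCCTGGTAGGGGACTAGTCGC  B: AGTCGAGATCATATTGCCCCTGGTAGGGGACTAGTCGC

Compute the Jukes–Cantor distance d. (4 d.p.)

The sequences differ at 2 of 38 sites (5, 12), so p = 2/38 ≈ 0.052632.
d = −(3/4) ln(1 − 4p/3) = −0.75 ln(1 − 0.070176) = −0.75 ln(0.929824)
  = −0.75 × (-0.072760) = 0.054570 substitutions/site.

0.0546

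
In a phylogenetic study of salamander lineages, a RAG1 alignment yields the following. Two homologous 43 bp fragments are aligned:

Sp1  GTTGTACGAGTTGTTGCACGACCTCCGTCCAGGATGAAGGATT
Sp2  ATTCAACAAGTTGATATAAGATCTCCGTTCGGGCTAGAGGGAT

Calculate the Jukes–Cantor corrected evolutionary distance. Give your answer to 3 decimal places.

0.514

The sequences differ at 16 of 43 sites, so p = 16/43 ≈ 0.372093.
d = −(3/4) ln(1 − 4p/3) = −0.75 ln(1 − 0.496124) = −0.75 ln(0.503876)
  = −0.75 × (-0.685425) = 0.514069 substitutions/site.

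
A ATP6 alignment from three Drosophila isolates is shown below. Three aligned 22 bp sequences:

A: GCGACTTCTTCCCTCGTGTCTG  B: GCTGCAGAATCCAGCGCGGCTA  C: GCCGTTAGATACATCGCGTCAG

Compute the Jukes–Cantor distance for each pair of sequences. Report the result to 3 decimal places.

A–B: 11/22 sites differ → p = 0.5, d = −0.75 ln(1 − 0.666667) = 0.823960 ≈ 0.824.
A–C: 10/22 sites differ → p ≈ 0.454545, d = −0.75 ln(1 − 0.60606) = 0.698667 ≈ 0.699.
B–C: 10/22 sites differ → p ≈ 0.454545, d = −0.75 ln(1 − 0.60606) = 0.698667 ≈ 0.699.

d(A,B) = 0.824, d(A,C) = 0.699, d(B,C) = 0.699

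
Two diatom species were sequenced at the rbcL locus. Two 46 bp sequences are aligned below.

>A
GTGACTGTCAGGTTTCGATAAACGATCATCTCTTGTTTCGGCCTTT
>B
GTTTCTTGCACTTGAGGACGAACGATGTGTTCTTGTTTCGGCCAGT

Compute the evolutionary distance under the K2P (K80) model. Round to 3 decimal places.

0.520

Of 46 sites, 3 differences are transitions and 14 are transversions, so P = 3/46 ≈ 0.065217 and Q = 14/46 ≈ 0.304348.
Under the Kimura two-parameter model, d = −½ ln(1 − 2P − Q) − ¼ ln(1 − 2Q).
1 − 2P − Q = 0.565218, giving −½ ln(0.565218) = 0.285272.
1 − 2Q = 0.391304, giving −¼ ln(0.391304) = 0.234568.
d = 0.285272 + 0.234568 = 0.519840.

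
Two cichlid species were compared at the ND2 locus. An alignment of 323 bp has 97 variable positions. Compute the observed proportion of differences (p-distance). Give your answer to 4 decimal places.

p = 97/323 = 0.300309… ≈ 0.3003 (to 4 d.p.).

0.3003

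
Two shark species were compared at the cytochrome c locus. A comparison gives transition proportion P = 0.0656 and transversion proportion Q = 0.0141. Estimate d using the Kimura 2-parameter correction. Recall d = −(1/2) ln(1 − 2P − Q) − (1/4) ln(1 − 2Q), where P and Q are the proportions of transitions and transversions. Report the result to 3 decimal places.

0.086

Under the Kimura two-parameter model, d = −½ ln(1 − 2P − Q) − ¼ ln(1 − 2Q).
1 − 2P − Q = 0.8547, giving −½ ln(0.8547) = 0.078502.
1 − 2Q = 0.9718, giving −¼ ln(0.9718) = 0.007151.
d = 0.078502 + 0.007151 = 0.085653.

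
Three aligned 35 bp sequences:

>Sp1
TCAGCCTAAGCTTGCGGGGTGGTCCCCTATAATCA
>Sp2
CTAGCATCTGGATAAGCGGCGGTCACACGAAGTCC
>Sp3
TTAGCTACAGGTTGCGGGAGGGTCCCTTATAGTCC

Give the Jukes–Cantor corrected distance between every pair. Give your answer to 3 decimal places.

d(Sp1,Sp2) = 0.868, d(Sp1,Sp3) = 0.360, d(Sp2,Sp3) = 0.635

Sp1–Sp2: 18/35 sites differ → p ≈ 0.514286, d = −0.75 ln(1 − 0.685715) = 0.868091 ≈ 0.868.
Sp1–Sp3: 10/35 sites differ → p ≈ 0.285714, d = −0.75 ln(1 − 0.380952) = 0.359679 ≈ 0.360.
Sp2–Sp3: 15/35 sites differ → p ≈ 0.428571, d = −0.75 ln(1 − 0.571428) = 0.635472 ≈ 0.635.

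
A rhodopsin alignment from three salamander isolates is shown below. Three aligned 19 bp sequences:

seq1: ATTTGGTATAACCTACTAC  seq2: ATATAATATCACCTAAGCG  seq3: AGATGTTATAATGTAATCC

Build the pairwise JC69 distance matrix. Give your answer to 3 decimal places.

d(seq1,seq2) = 0.618, d(seq1,seq3) = 0.507, d(seq2,seq3) = 0.618

seq1–seq2: 8/19 sites differ → p ≈ 0.421053, d = −0.75 ln(1 − 0.561404) = 0.618132 ≈ 0.618.
seq1–seq3: 7/19 sites differ → p ≈ 0.368421, d = −0.75 ln(1 − 0.491228) = 0.506816 ≈ 0.507.
seq2–seq3: 8/19 sites differ → p ≈ 0.421053, d = −0.75 ln(1 − 0.561404) = 0.618132 ≈ 0.618.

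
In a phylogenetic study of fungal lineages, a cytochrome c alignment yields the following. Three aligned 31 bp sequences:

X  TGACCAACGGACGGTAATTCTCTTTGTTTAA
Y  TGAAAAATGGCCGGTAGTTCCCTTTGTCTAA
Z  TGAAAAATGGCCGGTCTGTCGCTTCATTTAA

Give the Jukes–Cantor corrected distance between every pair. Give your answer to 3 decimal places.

X–Y: 7/31 sites differ → p ≈ 0.225806, d = −0.75 ln(1 − 0.301075) = 0.268659 ≈ 0.269.
X–Z: 10/31 sites differ → p ≈ 0.322581, d = −0.75 ln(1 − 0.430108) = 0.421731 ≈ 0.422.
Y–Z: 7/31 sites differ → p ≈ 0.225806, d = −0.75 ln(1 − 0.301075) = 0.268659 ≈ 0.269.

d(X,Y) = 0.269, d(X,Z) = 0.422, d(Y,Z) = 0.269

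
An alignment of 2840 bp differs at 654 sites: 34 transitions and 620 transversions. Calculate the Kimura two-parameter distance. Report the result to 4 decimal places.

P = 34/2840 ≈ 0.011972 and Q = 620/2840 ≈ 0.21831.
Under the Kimura two-parameter model, d = −½ ln(1 − 2P − Q) − ¼ ln(1 − 2Q).
1 − 2P − Q = 0.757746, giving −½ ln(0.757746) = 0.138704.
1 − 2Q = 0.56338, giving −¼ ln(0.56338) = 0.143450.
d = 0.138704 + 0.143450 = 0.282154.

0.2822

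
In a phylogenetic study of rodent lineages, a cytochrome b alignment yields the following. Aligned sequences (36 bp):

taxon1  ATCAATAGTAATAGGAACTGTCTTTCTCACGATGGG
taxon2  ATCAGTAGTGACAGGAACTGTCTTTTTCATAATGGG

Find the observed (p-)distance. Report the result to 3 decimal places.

The sequences differ at 6 of 36 positions (sites 5, 10, 12, 26, 30, 31).
p = 6/36 = 0.166666… ≈ 0.167 (to 3 d.p.).

0.167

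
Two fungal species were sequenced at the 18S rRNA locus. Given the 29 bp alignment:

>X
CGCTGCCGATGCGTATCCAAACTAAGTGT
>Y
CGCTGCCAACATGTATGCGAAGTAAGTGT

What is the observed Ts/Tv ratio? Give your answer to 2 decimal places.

2.50

Transitions are A↔G and C↔T; transversions are all other mismatches.
Transitions: 5. Transversions: 2.
R = 5/2 = 2.50.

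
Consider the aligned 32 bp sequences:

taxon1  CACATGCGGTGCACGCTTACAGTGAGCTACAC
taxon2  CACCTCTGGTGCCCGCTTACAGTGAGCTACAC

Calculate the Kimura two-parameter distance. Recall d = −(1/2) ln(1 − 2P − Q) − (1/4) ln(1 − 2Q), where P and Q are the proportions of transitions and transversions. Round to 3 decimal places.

0.137

Of 32 sites, 1 differences are transitions and 3 are transversions, so P = 1/32 = 0.03125 and Q = 3/32 = 0.09375.
Under the Kimura two-parameter model, d = −½ ln(1 − 2P − Q) − ¼ ln(1 − 2Q).
1 − 2P − Q = 0.84375, giving −½ ln(0.84375) = 0.084950.
1 − 2Q = 0.8125, giving −¼ ln(0.8125) = 0.051910.
d = 0.084950 + 0.051910 = 0.136860.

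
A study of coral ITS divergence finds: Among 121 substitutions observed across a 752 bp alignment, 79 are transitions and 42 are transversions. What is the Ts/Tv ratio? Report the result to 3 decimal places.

R = 79/42 = 1.880952… ≈ 1.881 (to 3 d.p.).

1.881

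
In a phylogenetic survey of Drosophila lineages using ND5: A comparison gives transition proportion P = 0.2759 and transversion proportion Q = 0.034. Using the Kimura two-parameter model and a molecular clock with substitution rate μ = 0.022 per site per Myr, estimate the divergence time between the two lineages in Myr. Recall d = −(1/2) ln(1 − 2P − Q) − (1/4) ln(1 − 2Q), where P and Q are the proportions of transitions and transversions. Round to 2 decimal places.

Under the Kimura two-parameter model, d = −½ ln(1 − 2P − Q) − ¼ ln(1 − 2Q).
1 − 2P − Q = 0.4142, giving −½ ln(0.4142) = 0.440703.
1 − 2Q = 0.932, giving −¼ ln(0.932) = 0.017606.
d = 0.440703 + 0.017606 = 0.458309.
Under a molecular clock d = 2μt, so t = d/(2μ) = 0.458309 / (2 × 0.022) = 10.42 Myr.

10.42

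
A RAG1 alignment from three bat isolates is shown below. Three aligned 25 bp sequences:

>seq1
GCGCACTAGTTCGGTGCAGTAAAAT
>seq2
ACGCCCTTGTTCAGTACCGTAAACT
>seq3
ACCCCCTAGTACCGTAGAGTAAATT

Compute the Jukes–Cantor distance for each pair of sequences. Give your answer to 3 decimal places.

seq1–seq2: 7/25 sites differ → p = 0.28, d = −0.75 ln(1 − 0.373333) = 0.350505 ≈ 0.351.
seq1–seq3: 8/25 sites differ → p = 0.32, d = −0.75 ln(1 − 0.426667) = 0.417216 ≈ 0.417.
seq2–seq3: 7/25 sites differ → p = 0.28, d = −0.75 ln(1 − 0.373333) = 0.350505 ≈ 0.351.

d(seq1,seq2) = 0.351, d(seq1,seq3) = 0.417, d(seq2,seq3) = 0.351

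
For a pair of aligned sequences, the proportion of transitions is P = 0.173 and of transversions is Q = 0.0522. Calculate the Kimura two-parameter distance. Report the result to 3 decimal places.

0.281

Under the Kimura two-parameter model, d = −½ ln(1 − 2P − Q) − ¼ ln(1 − 2Q).
1 − 2P − Q = 0.6018, giving −½ ln(0.6018) = 0.253915.
1 − 2Q = 0.8956, giving −¼ ln(0.8956) = 0.027565.
d = 0.253915 + 0.027565 = 0.281480.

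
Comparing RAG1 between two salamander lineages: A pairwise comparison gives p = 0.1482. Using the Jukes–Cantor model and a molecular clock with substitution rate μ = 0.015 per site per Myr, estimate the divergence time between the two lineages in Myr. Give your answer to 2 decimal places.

5.50

d = −(3/4) ln(1 − 4p/3) = −0.75 ln(1 − 0.1976) = −0.75 ln(0.8024)
  = −0.75 × (-0.220148) = 0.165111 substitutions/site.
Under a molecular clock d = 2μt, so t = d/(2μ) = 0.165111 / (2 × 0.015) = 5.50 Myr.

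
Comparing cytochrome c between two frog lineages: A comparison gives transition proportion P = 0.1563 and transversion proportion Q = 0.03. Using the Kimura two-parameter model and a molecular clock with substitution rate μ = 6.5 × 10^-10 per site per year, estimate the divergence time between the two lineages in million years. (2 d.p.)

173.23

Under the Kimura two-parameter model, d = −½ ln(1 − 2P − Q) − ¼ ln(1 − 2Q).
1 − 2P − Q = 0.6574, giving −½ ln(0.6574) = 0.209731.
1 − 2Q = 0.94, giving −¼ ln(0.94) = 0.015469.
d = 0.209731 + 0.015469 = 0.225200.
Under a molecular clock d = 2μt, so t = d/(2μ) = 0.225200 / (2 × 6.5 × 10^-10) = 173.23 million years.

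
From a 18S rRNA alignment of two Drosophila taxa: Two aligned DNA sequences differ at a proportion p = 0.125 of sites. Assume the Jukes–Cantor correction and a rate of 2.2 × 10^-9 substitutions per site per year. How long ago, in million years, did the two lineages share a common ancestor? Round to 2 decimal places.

31.08

d = −(3/4) ln(1 − 4p/3) = −0.75 ln(1 − 0.166667) = −0.75 ln(0.833333)
  = −0.75 × (-0.182322) = 0.136742 substitutions/site.
Under a molecular clock d = 2μt, so t = d/(2μ) = 0.136742 / (2 × 2.2 × 10^-9) = 31.08 million years.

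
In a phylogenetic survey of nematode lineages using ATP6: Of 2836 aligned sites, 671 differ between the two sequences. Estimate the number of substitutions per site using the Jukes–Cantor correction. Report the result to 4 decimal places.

p = 671/2836 ≈ 0.236601.
d = −(3/4) ln(1 − 4p/3) = −0.75 ln(1 − 0.315468) = −0.75 ln(0.684532)
  = −0.75 × (-0.379020) = 0.284265 substitutions/site.

0.2843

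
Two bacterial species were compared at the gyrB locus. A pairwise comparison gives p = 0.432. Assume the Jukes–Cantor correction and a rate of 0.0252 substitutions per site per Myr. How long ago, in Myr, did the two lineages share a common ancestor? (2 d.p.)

12.77

d = −(3/4) ln(1 − 4p/3) = −0.75 ln(1 − 0.576) = −0.75 ln(0.424)
  = −0.75 × (-0.858022) = 0.643517 substitutions/site.
Under a molecular clock d = 2μt, so t = d/(2μ) = 0.643517 / (2 × 0.0252) = 12.77 Myr.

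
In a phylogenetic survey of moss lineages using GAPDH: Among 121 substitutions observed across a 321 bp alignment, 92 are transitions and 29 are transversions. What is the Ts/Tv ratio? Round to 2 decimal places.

3.17

R = 92/29 = 3.172413… ≈ 3.17 (to 2 d.p.).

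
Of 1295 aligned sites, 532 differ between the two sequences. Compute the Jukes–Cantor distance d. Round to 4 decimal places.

0.5951

p = 532/1295 ≈ 0.410811.
d = −(3/4) ln(1 − 4p/3) = −0.75 ln(1 − 0.547748) = −0.75 ln(0.452252)
  = −0.75 × (-0.793516) = 0.595137 substitutions/site.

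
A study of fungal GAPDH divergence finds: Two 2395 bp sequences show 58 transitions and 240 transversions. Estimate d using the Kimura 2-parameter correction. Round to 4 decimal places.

P = 58/2395 ≈ 0.024217 and Q = 240/2395 ≈ 0.100209.
Under the Kimura two-parameter model, d = −½ ln(1 − 2P − Q) − ¼ ln(1 − 2Q).
1 − 2P − Q = 0.851357, giving −½ ln(0.851357) = 0.080462.
1 − 2Q = 0.799582, giving −¼ ln(0.799582) = 0.055917.
d = 0.080462 + 0.055917 = 0.136379.

0.1364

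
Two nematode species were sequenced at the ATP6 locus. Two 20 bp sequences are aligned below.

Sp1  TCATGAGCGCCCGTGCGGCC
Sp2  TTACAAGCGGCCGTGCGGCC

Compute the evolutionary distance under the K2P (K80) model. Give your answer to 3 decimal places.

Of 20 sites, 3 differences are transitions and 1 are transversions, so P = 3/20 = 0.15 and Q = 1/20 = 0.05.
Under the Kimura two-parameter model, d = −½ ln(1 − 2P − Q) − ¼ ln(1 − 2Q).
1 − 2P − Q = 0.65, giving −½ ln(0.65) = 0.215391.
1 − 2Q = 0.9, giving −¼ ln(0.9) = 0.026340.
d = 0.215391 + 0.026340 = 0.241731.

0.242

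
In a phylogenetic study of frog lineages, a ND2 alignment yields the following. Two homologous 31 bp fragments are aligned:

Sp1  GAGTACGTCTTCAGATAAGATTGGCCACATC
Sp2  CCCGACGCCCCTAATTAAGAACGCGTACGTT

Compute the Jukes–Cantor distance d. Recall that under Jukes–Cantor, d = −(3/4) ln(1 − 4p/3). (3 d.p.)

The sequences differ at 17 of 31 sites, so p = 17/31 ≈ 0.548387.
d = −(3/4) ln(1 − 4p/3) = −0.75 ln(1 − 0.731183) = −0.75 ln(0.268817)
  = −0.75 × (-1.313724) = 0.985293 substitutions/site.

0.985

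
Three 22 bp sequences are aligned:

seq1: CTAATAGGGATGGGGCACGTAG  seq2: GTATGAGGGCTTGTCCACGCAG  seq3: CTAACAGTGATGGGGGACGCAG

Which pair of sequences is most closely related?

seq1 and seq3

seq1–seq2: 8/22 differ, p = 0.364, d = 0.497.
seq1–seq3: 4/22 differ, p = 0.182, d = 0.208.
seq2–seq3: 9/22 differ, p = 0.409, d = 0.591.
The smallest distance is between seq1 and seq3.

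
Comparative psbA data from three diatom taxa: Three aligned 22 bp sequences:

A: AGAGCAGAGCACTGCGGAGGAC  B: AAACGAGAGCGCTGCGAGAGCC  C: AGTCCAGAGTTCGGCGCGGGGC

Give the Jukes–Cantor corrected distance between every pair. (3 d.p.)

A–B: 8/22 sites differ → p ≈ 0.363636, d = −0.75 ln(1 − 0.484848) = 0.497470 ≈ 0.497.
A–C: 8/22 sites differ → p ≈ 0.363636, d = −0.75 ln(1 − 0.484848) = 0.497470 ≈ 0.497.
B–C: 9/22 sites differ → p ≈ 0.409091, d = −0.75 ln(1 − 0.545455) = 0.591344 ≈ 0.591.

d(A,B) = 0.497, d(A,C) = 0.497, d(B,C) = 0.591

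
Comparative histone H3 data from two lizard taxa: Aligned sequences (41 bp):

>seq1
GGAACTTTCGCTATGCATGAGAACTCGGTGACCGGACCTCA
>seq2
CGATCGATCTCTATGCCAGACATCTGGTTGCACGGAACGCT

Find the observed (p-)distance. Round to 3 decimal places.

0.390

The sequences differ at 16 of 41 positions.
p = 16/41 = 0.390243… ≈ 0.390 (to 3 d.p.).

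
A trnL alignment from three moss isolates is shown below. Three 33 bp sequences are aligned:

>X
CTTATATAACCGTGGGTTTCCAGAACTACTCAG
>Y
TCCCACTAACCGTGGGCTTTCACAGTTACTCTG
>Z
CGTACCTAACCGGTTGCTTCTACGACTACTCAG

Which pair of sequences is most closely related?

X–Y: 12/33 differ, p = 0.364, d = 0.497.
X–Z: 10/33 differ, p = 0.303, d = 0.388.
Y–Z: 14/33 differ, p = 0.424, d = 0.625.
The smallest distance is between X and Z.

X and Z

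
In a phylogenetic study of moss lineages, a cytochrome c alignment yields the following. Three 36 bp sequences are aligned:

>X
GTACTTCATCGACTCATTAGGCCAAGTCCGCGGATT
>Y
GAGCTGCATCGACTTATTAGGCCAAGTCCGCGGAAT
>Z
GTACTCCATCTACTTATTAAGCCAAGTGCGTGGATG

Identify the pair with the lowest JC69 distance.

X–Y: 5/36 differ, p = 0.139, d = 0.154.
X–Z: 7/36 differ, p = 0.194, d = 0.225.
Y–Z: 9/36 differ, p = 0.250, d = 0.304.
The smallest distance is between X and Y.

X and Y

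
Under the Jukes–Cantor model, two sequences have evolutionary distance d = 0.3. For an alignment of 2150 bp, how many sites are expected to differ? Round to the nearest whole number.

532

Invert JC69: p = (3/4)(1 − e^(−4d/3)) = 0.75 × (1 − e^(-0.4)) = 0.75 × (1 − 0.670320) = 0.247260.
Expected differing sites = pL ≈ 0.247260 × 2150 = 531.609 ≈ 532.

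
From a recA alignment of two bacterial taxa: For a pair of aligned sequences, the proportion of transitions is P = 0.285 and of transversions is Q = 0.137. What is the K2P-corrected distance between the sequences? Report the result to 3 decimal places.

Under the Kimura two-parameter model, d = −½ ln(1 − 2P − Q) − ¼ ln(1 − 2Q).
1 − 2P − Q = 0.293, giving −½ ln(0.293) = 0.613791.
1 − 2Q = 0.726, giving −¼ ln(0.726) = 0.080051.
d = 0.613791 + 0.080051 = 0.693842.

0.694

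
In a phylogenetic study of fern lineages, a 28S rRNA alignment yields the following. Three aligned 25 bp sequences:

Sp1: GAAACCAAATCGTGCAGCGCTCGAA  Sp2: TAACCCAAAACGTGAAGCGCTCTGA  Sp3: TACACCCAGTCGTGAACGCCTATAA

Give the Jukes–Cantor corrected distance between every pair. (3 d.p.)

Sp1–Sp2: 6/25 sites differ → p = 0.24, d = −0.75 ln(1 − 0.32) = 0.289247 ≈ 0.289.
Sp1–Sp3: 10/25 sites differ → p = 0.4, d = −0.75 ln(1 − 0.533333) = 0.571605 ≈ 0.572.
Sp2–Sp3: 10/25 sites differ → p = 0.4, d = −0.75 ln(1 − 0.533333) = 0.571605 ≈ 0.572.

d(Sp1,Sp2) = 0.289, d(Sp1,Sp3) = 0.572, d(Sp2,Sp3) = 0.572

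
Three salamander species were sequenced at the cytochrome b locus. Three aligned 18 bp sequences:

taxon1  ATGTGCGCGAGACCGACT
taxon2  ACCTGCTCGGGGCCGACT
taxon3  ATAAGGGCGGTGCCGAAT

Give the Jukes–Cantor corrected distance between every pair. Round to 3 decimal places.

taxon1–taxon2: 5/18 sites differ → p ≈ 0.277778, d = −0.75 ln(1 − 0.370371) = 0.346968 ≈ 0.347.
taxon1–taxon3: 7/18 sites differ → p ≈ 0.388889, d = −0.75 ln(1 − 0.518519) = 0.548166 ≈ 0.548.
taxon2–taxon3: 7/18 sites differ → p ≈ 0.388889, d = −0.75 ln(1 − 0.518519) = 0.548166 ≈ 0.548.

d(taxon1,taxon2) = 0.347, d(taxon1,taxon3) = 0.548, d(taxon2,taxon3) = 0.548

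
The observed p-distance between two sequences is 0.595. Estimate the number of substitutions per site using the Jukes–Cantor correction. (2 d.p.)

d = −(3/4) ln(1 − 4p/3) = −0.75 ln(1 − 0.793333) = −0.75 ln(0.206667)
  = −0.75 × (-1.576646) = 1.182485 substitutions/site.

1.18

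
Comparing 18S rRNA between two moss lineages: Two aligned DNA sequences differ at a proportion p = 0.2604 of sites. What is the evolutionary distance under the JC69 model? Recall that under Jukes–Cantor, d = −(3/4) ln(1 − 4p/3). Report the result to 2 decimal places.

0.32

d = −(3/4) ln(1 − 4p/3) = −0.75 ln(1 − 0.3472) = −0.75 ln(0.6528)
  = −0.75 × (-0.426484) = 0.319863 substitutions/site.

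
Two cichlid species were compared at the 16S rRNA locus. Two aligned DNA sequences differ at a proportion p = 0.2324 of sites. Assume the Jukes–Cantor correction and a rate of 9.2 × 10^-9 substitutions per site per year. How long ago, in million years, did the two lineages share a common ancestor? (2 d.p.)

15.12

d = −(3/4) ln(1 − 4p/3) = −0.75 ln(1 − 0.309867) = −0.75 ln(0.690133)
  = −0.75 × (-0.370871) = 0.278153 substitutions/site.
Under a molecular clock d = 2μt, so t = d/(2μ) = 0.278153 / (2 × 9.2 × 10^-9) = 15.12 million years.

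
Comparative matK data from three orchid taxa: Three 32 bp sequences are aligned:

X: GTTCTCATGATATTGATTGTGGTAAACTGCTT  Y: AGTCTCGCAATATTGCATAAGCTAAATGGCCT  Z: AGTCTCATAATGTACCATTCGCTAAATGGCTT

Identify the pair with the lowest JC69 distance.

X–Y: 13/32 differ, p = 0.406, d = 0.585.
X–Z: 13/32 differ, p = 0.406, d = 0.585.
Y–Z: 8/32 differ, p = 0.250, d = 0.304.
The smallest distance is between Y and Z.

Y and Z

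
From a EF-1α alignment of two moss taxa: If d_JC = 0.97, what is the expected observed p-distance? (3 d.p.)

0.544

p = (3/4)(1 − e^(−4d/3)) = 0.75 × (1 − e^(-1.293333)) = 0.75 × (1 − 0.274355) = 0.544234.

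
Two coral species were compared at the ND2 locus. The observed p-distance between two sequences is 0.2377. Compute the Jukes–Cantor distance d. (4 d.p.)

d = −(3/4) ln(1 − 4p/3) = −0.75 ln(1 − 0.316933) = −0.75 ln(0.683067)
  = −0.75 × (-0.381162) = 0.285872 substitutions/site.

0.2859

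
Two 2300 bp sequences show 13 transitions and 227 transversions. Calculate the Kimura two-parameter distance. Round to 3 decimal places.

P = 13/2300 ≈ 0.005652 and Q = 227/2300 ≈ 0.098696.
Under the Kimura two-parameter model, d = −½ ln(1 − 2P − Q) − ¼ ln(1 − 2Q).
1 − 2P − Q = 0.89, giving −½ ln(0.89) = 0.058267.
1 − 2Q = 0.802608, giving −¼ ln(0.802608) = 0.054972.
d = 0.058267 + 0.054972 = 0.113239.

0.113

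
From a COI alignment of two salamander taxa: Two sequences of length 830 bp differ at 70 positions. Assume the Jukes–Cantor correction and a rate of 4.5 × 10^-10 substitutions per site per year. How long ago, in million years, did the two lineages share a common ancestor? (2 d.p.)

99.41

p = 70/830 ≈ 0.084337.
d = −(3/4) ln(1 − 4p/3) = −0.75 ln(1 − 0.112449) = −0.75 ln(0.887551)
  = −0.75 × (-0.119289) = 0.089467 substitutions/site.
Under a molecular clock d = 2μt, so t = d/(2μ) = 0.089467 / (2 × 4.5 × 10^-10) = 99.41 million years.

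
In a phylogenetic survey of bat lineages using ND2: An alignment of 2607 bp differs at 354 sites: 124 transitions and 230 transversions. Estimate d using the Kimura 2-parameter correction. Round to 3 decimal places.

0.150

P = 124/2607 ≈ 0.047564 and Q = 230/2607 ≈ 0.088224.
Under the Kimura two-parameter model, d = −½ ln(1 − 2P − Q) − ¼ ln(1 − 2Q).
1 − 2P − Q = 0.816648, giving −½ ln(0.816648) = 0.101274.
1 − 2Q = 0.823552, giving −¼ ln(0.823552) = 0.048532.
d = 0.101274 + 0.048532 = 0.149806.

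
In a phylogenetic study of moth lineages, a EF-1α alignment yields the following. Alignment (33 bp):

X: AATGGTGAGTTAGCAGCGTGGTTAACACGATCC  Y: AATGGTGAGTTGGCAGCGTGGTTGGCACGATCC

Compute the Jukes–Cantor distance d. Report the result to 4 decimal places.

0.0969

The sequences differ at 3 of 33 sites (12, 24, 25), so p = 3/33 ≈ 0.090909.
d = −(3/4) ln(1 − 4p/3) = −0.75 ln(1 − 0.121212) = −0.75 ln(0.878788)
  = −0.75 × (-0.129212) = 0.096909 substitutions/site.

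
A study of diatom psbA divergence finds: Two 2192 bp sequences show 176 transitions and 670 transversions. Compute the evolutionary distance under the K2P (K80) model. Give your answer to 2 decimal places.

0.55

P = 176/2192 ≈ 0.080292 and Q = 670/2192 ≈ 0.305657.
Under the Kimura two-parameter model, d = −½ ln(1 − 2P − Q) − ¼ ln(1 − 2Q).
1 − 2P − Q = 0.533759, giving −½ ln(0.533759) = 0.313905.
1 − 2Q = 0.388686, giving −¼ ln(0.388686) = 0.236246.
d = 0.313905 + 0.236246 = 0.550151.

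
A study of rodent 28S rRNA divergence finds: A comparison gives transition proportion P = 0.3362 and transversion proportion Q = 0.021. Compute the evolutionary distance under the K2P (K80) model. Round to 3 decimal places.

Under the Kimura two-parameter model, d = −½ ln(1 − 2P − Q) − ¼ ln(1 − 2Q).
1 − 2P − Q = 0.3066, giving −½ ln(0.3066) = 0.591106.
1 − 2Q = 0.958, giving −¼ ln(0.958) = 0.010727.
d = 0.591106 + 0.010727 = 0.601833.

0.602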